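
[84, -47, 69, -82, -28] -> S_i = Random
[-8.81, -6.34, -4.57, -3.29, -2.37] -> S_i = -8.81*0.72^i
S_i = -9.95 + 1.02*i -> [-9.95, -8.93, -7.91, -6.89, -5.87]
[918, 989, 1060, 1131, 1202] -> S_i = 918 + 71*i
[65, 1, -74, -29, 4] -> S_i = Random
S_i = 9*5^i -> [9, 45, 225, 1125, 5625]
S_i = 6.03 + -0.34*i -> [6.03, 5.69, 5.35, 5.01, 4.67]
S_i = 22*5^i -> [22, 110, 550, 2750, 13750]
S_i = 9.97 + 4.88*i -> [9.97, 14.85, 19.73, 24.61, 29.49]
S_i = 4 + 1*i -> [4, 5, 6, 7, 8]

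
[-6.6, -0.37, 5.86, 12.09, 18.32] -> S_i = -6.60 + 6.23*i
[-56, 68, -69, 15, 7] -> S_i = Random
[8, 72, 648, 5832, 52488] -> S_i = 8*9^i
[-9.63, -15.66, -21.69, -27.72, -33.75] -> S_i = -9.63 + -6.03*i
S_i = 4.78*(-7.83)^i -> [4.78, -37.43, 293.06, -2294.63, 17966.97]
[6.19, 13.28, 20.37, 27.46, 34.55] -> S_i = 6.19 + 7.09*i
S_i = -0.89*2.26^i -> [-0.89, -2.01, -4.55, -10.27, -23.22]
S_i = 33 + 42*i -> [33, 75, 117, 159, 201]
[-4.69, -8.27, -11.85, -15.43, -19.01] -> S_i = -4.69 + -3.58*i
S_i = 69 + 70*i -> [69, 139, 209, 279, 349]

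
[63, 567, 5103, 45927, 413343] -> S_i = 63*9^i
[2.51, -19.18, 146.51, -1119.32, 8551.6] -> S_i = 2.51*(-7.64)^i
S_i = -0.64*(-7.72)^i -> [-0.64, 4.94, -38.14, 294.46, -2273.26]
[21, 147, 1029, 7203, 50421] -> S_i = 21*7^i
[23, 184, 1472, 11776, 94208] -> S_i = 23*8^i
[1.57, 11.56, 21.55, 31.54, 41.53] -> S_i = 1.57 + 9.99*i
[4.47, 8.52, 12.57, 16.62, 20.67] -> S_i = 4.47 + 4.05*i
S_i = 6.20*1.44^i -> [6.2, 8.93, 12.86, 18.51, 26.66]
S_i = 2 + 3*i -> [2, 5, 8, 11, 14]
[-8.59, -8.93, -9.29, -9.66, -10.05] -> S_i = -8.59*1.04^i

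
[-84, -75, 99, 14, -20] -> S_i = Random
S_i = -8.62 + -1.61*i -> [-8.62, -10.23, -11.84, -13.45, -15.06]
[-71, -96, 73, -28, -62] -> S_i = Random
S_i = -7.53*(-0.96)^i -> [-7.53, 7.23, -6.94, 6.66, -6.4]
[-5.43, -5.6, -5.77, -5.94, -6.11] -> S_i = -5.43 + -0.17*i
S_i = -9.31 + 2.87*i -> [-9.31, -6.44, -3.57, -0.7, 2.17]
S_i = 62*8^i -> [62, 496, 3968, 31744, 253952]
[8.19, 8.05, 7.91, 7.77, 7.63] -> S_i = 8.19 + -0.14*i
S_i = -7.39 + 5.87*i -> [-7.39, -1.52, 4.35, 10.22, 16.09]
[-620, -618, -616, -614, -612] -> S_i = -620 + 2*i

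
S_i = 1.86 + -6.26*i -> [1.86, -4.4, -10.66, -16.92, -23.18]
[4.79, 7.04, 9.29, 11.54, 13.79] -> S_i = 4.79 + 2.25*i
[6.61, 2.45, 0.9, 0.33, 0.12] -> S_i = 6.61*0.37^i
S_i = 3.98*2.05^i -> [3.98, 8.16, 16.73, 34.29, 70.29]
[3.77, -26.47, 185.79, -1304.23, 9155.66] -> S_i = 3.77*(-7.02)^i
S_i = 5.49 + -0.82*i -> [5.49, 4.67, 3.85, 3.03, 2.21]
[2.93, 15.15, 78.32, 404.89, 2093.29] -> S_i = 2.93*5.17^i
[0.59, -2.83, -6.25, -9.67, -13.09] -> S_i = 0.59 + -3.42*i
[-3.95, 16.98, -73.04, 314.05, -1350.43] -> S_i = -3.95*(-4.30)^i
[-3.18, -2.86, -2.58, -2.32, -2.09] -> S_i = -3.18*0.90^i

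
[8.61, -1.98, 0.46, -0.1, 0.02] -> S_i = 8.61*(-0.23)^i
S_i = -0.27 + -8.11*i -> [-0.27, -8.38, -16.49, -24.6, -32.71]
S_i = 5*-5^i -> [5, -25, 125, -625, 3125]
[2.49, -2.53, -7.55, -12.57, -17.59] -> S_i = 2.49 + -5.02*i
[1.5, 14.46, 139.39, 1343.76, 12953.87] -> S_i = 1.50*9.64^i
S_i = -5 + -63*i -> [-5, -68, -131, -194, -257]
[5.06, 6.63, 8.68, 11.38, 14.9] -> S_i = 5.06*1.31^i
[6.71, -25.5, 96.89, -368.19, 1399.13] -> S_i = 6.71*(-3.80)^i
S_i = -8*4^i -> [-8, -32, -128, -512, -2048]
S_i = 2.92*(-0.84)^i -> [2.92, -2.45, 2.06, -1.73, 1.45]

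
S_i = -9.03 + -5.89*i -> [-9.03, -14.92, -20.81, -26.7, -32.59]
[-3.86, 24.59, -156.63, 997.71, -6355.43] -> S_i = -3.86*(-6.37)^i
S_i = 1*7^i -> [1, 7, 49, 343, 2401]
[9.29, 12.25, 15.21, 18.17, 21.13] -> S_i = 9.29 + 2.96*i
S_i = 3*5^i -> [3, 15, 75, 375, 1875]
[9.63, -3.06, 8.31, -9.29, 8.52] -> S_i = Random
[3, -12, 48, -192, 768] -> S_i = 3*-4^i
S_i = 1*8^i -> [1, 8, 64, 512, 4096]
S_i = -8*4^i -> [-8, -32, -128, -512, -2048]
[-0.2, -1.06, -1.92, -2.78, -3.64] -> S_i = -0.20 + -0.86*i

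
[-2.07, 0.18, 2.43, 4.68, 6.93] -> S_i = -2.07 + 2.25*i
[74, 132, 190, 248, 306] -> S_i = 74 + 58*i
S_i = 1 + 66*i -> [1, 67, 133, 199, 265]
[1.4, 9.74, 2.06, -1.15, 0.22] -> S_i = Random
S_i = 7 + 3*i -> [7, 10, 13, 16, 19]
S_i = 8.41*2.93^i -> [8.41, 24.64, 72.2, 211.54, 619.82]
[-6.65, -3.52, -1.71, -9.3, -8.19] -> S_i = Random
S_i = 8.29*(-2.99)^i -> [8.29, -24.79, 74.11, -221.6, 662.58]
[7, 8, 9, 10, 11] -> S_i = 7 + 1*i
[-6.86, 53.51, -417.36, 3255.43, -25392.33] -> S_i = -6.86*(-7.80)^i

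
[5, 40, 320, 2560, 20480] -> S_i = 5*8^i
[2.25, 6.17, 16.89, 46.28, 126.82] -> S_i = 2.25*2.74^i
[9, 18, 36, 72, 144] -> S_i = 9*2^i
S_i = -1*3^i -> [-1, -3, -9, -27, -81]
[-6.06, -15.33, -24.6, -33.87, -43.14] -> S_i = -6.06 + -9.27*i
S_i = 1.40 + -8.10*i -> [1.4, -6.7, -14.8, -22.9, -31.0]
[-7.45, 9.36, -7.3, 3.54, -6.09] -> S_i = Random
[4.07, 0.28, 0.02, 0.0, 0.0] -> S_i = 4.07*0.07^i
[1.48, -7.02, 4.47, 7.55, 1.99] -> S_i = Random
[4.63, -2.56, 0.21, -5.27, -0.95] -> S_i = Random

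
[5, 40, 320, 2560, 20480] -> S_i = 5*8^i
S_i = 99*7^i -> [99, 693, 4851, 33957, 237699]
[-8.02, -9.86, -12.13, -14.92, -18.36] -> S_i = -8.02*1.23^i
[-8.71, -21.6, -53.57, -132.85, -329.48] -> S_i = -8.71*2.48^i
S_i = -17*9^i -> [-17, -153, -1377, -12393, -111537]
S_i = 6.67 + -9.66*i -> [6.67, -2.99, -12.65, -22.31, -31.97]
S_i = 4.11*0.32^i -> [4.11, 1.32, 0.42, 0.13, 0.04]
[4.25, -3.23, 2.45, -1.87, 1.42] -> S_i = 4.25*(-0.76)^i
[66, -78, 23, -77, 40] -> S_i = Random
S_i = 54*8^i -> [54, 432, 3456, 27648, 221184]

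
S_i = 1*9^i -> [1, 9, 81, 729, 6561]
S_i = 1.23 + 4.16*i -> [1.23, 5.39, 9.55, 13.71, 17.87]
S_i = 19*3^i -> [19, 57, 171, 513, 1539]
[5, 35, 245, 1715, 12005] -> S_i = 5*7^i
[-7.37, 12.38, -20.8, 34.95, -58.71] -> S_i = -7.37*(-1.68)^i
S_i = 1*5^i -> [1, 5, 25, 125, 625]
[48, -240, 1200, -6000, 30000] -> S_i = 48*-5^i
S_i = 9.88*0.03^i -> [9.88, 0.3, 0.01, 0.0, 0.0]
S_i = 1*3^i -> [1, 3, 9, 27, 81]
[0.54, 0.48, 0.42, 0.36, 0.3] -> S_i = 0.54 + -0.06*i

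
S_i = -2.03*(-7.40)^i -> [-2.03, 15.02, -111.16, 822.6, -6087.27]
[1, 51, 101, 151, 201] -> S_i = 1 + 50*i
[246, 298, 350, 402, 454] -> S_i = 246 + 52*i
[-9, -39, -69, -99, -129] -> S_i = -9 + -30*i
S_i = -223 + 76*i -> [-223, -147, -71, 5, 81]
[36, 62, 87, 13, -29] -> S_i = Random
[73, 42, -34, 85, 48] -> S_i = Random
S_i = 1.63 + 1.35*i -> [1.63, 2.98, 4.33, 5.68, 7.03]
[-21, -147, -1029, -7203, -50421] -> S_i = -21*7^i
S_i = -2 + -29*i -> [-2, -31, -60, -89, -118]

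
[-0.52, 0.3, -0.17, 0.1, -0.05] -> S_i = -0.52*(-0.57)^i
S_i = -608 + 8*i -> [-608, -600, -592, -584, -576]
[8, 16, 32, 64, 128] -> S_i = 8*2^i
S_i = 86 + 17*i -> [86, 103, 120, 137, 154]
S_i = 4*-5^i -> [4, -20, 100, -500, 2500]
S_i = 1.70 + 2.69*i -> [1.7, 4.39, 7.08, 9.77, 12.46]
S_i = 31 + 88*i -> [31, 119, 207, 295, 383]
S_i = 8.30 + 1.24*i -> [8.3, 9.54, 10.78, 12.02, 13.26]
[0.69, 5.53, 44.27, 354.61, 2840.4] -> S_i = 0.69*8.01^i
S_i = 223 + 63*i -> [223, 286, 349, 412, 475]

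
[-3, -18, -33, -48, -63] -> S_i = -3 + -15*i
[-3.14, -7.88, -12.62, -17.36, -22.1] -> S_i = -3.14 + -4.74*i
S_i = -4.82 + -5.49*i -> [-4.82, -10.31, -15.8, -21.29, -26.78]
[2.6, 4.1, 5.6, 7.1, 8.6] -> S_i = 2.60 + 1.50*i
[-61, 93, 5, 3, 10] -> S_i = Random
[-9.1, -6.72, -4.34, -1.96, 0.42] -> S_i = -9.10 + 2.38*i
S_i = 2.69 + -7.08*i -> [2.69, -4.39, -11.47, -18.55, -25.63]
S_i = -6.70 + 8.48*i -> [-6.7, 1.78, 10.26, 18.74, 27.22]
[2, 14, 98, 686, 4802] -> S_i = 2*7^i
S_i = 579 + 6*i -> [579, 585, 591, 597, 603]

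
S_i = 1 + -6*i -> [1, -5, -11, -17, -23]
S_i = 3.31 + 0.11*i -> [3.31, 3.42, 3.53, 3.64, 3.75]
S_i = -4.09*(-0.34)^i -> [-4.09, 1.39, -0.47, 0.16, -0.05]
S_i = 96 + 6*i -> [96, 102, 108, 114, 120]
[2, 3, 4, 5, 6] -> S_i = 2 + 1*i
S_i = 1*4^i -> [1, 4, 16, 64, 256]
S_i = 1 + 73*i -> [1, 74, 147, 220, 293]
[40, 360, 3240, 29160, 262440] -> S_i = 40*9^i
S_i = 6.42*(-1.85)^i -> [6.42, -11.88, 21.97, -40.65, 75.2]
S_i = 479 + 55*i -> [479, 534, 589, 644, 699]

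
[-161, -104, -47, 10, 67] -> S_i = -161 + 57*i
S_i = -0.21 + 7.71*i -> [-0.21, 7.5, 15.21, 22.92, 30.63]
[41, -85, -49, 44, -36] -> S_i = Random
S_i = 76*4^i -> [76, 304, 1216, 4864, 19456]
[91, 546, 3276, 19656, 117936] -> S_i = 91*6^i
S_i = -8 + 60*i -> [-8, 52, 112, 172, 232]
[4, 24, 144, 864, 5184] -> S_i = 4*6^i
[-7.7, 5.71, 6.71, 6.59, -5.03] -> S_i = Random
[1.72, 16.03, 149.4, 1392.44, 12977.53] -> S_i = 1.72*9.32^i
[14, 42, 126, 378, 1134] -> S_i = 14*3^i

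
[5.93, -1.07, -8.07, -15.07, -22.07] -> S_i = 5.93 + -7.00*i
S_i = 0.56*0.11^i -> [0.56, 0.06, 0.01, 0.0, 0.0]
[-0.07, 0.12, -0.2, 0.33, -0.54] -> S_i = -0.07*(-1.67)^i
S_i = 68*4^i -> [68, 272, 1088, 4352, 17408]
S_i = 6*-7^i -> [6, -42, 294, -2058, 14406]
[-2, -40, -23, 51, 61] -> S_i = Random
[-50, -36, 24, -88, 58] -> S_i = Random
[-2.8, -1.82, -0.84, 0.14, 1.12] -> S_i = -2.80 + 0.98*i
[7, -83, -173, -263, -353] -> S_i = 7 + -90*i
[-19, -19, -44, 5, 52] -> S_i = Random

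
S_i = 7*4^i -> [7, 28, 112, 448, 1792]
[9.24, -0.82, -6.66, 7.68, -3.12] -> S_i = Random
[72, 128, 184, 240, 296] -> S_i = 72 + 56*i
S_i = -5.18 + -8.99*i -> [-5.18, -14.17, -23.16, -32.15, -41.14]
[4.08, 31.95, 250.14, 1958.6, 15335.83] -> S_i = 4.08*7.83^i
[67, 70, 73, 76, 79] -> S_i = 67 + 3*i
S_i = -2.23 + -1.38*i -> [-2.23, -3.61, -4.99, -6.37, -7.75]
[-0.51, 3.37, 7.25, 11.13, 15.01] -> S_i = -0.51 + 3.88*i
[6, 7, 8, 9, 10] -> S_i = 6 + 1*i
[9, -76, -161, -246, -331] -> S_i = 9 + -85*i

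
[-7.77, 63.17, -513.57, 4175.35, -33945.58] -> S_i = -7.77*(-8.13)^i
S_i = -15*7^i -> [-15, -105, -735, -5145, -36015]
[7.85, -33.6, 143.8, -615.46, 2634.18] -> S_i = 7.85*(-4.28)^i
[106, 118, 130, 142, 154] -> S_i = 106 + 12*i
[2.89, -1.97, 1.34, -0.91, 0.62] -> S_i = 2.89*(-0.68)^i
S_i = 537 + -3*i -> [537, 534, 531, 528, 525]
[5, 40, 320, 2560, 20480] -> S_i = 5*8^i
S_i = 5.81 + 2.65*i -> [5.81, 8.46, 11.11, 13.76, 16.41]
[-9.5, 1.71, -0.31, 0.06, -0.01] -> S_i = -9.50*(-0.18)^i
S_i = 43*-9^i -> [43, -387, 3483, -31347, 282123]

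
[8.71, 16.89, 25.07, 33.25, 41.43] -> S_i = 8.71 + 8.18*i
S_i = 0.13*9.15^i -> [0.13, 1.19, 10.88, 99.59, 911.23]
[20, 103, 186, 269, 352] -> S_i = 20 + 83*i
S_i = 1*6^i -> [1, 6, 36, 216, 1296]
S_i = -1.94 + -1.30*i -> [-1.94, -3.24, -4.54, -5.84, -7.14]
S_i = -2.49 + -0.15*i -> [-2.49, -2.64, -2.79, -2.94, -3.09]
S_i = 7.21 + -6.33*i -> [7.21, 0.88, -5.45, -11.78, -18.11]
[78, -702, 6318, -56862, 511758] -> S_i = 78*-9^i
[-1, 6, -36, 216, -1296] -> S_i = -1*-6^i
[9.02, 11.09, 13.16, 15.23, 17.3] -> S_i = 9.02 + 2.07*i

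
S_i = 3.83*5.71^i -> [3.83, 21.87, 124.87, 713.03, 4071.39]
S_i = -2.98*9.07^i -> [-2.98, -27.03, -245.15, -2223.51, -20167.19]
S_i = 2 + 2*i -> [2, 4, 6, 8, 10]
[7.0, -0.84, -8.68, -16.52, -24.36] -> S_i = 7.00 + -7.84*i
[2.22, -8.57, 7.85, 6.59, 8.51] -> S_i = Random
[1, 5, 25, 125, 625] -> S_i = 1*5^i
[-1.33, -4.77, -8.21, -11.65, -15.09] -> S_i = -1.33 + -3.44*i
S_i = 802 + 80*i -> [802, 882, 962, 1042, 1122]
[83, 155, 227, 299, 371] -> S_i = 83 + 72*i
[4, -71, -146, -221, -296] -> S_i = 4 + -75*i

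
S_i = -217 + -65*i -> [-217, -282, -347, -412, -477]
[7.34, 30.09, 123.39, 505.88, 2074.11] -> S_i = 7.34*4.10^i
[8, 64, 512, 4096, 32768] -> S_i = 8*8^i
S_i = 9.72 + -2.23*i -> [9.72, 7.49, 5.26, 3.03, 0.8]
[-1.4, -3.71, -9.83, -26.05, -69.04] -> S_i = -1.40*2.65^i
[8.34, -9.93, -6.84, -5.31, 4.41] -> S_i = Random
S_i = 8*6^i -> [8, 48, 288, 1728, 10368]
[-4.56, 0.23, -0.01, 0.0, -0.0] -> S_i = -4.56*(-0.05)^i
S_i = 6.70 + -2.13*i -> [6.7, 4.57, 2.44, 0.31, -1.82]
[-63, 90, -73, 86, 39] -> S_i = Random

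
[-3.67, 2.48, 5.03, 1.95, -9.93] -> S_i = Random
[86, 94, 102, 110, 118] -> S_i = 86 + 8*i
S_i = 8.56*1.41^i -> [8.56, 12.07, 17.02, 24.0, 33.83]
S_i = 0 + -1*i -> [0, -1, -2, -3, -4]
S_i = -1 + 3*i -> [-1, 2, 5, 8, 11]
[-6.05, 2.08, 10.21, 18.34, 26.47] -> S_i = -6.05 + 8.13*i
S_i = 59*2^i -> [59, 118, 236, 472, 944]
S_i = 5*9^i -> [5, 45, 405, 3645, 32805]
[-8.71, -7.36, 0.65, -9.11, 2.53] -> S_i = Random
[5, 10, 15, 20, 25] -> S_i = 5 + 5*i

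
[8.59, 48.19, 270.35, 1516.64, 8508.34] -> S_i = 8.59*5.61^i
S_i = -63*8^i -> [-63, -504, -4032, -32256, -258048]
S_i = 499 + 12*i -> [499, 511, 523, 535, 547]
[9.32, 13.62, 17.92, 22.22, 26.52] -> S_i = 9.32 + 4.30*i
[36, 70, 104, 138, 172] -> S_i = 36 + 34*i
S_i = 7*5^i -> [7, 35, 175, 875, 4375]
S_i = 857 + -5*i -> [857, 852, 847, 842, 837]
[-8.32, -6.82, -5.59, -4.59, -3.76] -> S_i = -8.32*0.82^i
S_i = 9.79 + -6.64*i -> [9.79, 3.15, -3.49, -10.13, -16.77]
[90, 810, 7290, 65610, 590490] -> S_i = 90*9^i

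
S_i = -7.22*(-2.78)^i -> [-7.22, 20.07, -55.8, 155.12, -431.24]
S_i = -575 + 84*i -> [-575, -491, -407, -323, -239]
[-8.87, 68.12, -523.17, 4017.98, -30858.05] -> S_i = -8.87*(-7.68)^i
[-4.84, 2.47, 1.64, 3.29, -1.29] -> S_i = Random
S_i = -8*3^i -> [-8, -24, -72, -216, -648]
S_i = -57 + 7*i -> [-57, -50, -43, -36, -29]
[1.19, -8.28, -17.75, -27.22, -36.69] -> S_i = 1.19 + -9.47*i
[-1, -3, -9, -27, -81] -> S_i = -1*3^i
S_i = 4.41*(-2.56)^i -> [4.41, -11.29, 28.9, -73.99, 189.41]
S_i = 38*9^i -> [38, 342, 3078, 27702, 249318]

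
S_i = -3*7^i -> [-3, -21, -147, -1029, -7203]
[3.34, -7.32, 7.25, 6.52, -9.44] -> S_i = Random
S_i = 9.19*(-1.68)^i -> [9.19, -15.44, 25.94, -43.58, 73.21]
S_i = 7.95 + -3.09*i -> [7.95, 4.86, 1.77, -1.32, -4.41]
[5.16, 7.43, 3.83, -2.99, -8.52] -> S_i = Random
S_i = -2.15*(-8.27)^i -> [-2.15, 17.78, -147.04, 1216.06, -10056.82]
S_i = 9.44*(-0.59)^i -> [9.44, -5.57, 3.29, -1.94, 1.14]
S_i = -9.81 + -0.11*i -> [-9.81, -9.92, -10.03, -10.14, -10.25]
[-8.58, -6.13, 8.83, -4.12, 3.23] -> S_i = Random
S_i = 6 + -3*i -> [6, 3, 0, -3, -6]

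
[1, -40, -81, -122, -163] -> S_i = 1 + -41*i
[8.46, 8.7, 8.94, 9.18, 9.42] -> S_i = 8.46 + 0.24*i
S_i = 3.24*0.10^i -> [3.24, 0.32, 0.03, 0.0, 0.0]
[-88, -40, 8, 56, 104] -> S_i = -88 + 48*i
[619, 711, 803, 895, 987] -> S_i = 619 + 92*i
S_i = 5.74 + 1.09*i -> [5.74, 6.83, 7.92, 9.01, 10.1]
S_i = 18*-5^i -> [18, -90, 450, -2250, 11250]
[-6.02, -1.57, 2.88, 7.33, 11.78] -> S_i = -6.02 + 4.45*i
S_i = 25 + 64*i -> [25, 89, 153, 217, 281]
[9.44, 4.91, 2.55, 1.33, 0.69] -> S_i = 9.44*0.52^i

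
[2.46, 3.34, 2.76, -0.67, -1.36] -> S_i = Random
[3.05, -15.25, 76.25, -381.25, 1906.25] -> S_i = 3.05*(-5.00)^i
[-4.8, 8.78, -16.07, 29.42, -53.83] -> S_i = -4.80*(-1.83)^i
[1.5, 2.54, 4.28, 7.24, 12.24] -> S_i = 1.50*1.69^i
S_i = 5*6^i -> [5, 30, 180, 1080, 6480]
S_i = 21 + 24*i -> [21, 45, 69, 93, 117]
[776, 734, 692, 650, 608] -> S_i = 776 + -42*i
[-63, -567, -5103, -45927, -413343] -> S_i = -63*9^i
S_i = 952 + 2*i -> [952, 954, 956, 958, 960]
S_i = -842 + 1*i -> [-842, -841, -840, -839, -838]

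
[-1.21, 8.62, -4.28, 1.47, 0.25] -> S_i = Random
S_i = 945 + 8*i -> [945, 953, 961, 969, 977]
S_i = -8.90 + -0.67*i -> [-8.9, -9.57, -10.24, -10.91, -11.58]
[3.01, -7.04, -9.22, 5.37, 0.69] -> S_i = Random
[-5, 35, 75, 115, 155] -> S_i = -5 + 40*i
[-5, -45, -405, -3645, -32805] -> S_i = -5*9^i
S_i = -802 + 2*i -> [-802, -800, -798, -796, -794]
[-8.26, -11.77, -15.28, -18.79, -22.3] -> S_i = -8.26 + -3.51*i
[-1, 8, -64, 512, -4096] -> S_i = -1*-8^i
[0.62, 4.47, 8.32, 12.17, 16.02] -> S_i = 0.62 + 3.85*i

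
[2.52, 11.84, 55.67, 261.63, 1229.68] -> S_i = 2.52*4.70^i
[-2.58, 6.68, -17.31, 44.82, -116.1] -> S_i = -2.58*(-2.59)^i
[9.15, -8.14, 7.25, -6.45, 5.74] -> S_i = 9.15*(-0.89)^i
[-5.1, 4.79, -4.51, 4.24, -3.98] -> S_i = -5.10*(-0.94)^i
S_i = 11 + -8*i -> [11, 3, -5, -13, -21]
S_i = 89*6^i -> [89, 534, 3204, 19224, 115344]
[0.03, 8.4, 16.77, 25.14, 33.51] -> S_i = 0.03 + 8.37*i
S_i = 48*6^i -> [48, 288, 1728, 10368, 62208]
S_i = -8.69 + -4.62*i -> [-8.69, -13.31, -17.93, -22.55, -27.17]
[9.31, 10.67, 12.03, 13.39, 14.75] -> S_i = 9.31 + 1.36*i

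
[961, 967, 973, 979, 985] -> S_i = 961 + 6*i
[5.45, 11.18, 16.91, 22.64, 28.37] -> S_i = 5.45 + 5.73*i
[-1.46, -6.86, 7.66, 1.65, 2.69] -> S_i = Random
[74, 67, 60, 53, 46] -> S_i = 74 + -7*i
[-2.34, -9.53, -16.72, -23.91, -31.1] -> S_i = -2.34 + -7.19*i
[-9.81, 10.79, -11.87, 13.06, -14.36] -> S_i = -9.81*(-1.10)^i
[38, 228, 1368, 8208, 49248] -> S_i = 38*6^i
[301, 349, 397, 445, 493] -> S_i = 301 + 48*i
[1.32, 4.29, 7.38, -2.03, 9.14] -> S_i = Random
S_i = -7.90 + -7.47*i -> [-7.9, -15.37, -22.84, -30.31, -37.78]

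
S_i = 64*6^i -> [64, 384, 2304, 13824, 82944]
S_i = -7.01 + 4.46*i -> [-7.01, -2.55, 1.91, 6.37, 10.83]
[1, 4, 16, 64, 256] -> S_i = 1*4^i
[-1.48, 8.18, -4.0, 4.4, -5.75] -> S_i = Random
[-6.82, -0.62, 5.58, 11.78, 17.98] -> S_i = -6.82 + 6.20*i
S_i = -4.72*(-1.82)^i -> [-4.72, 8.59, -15.63, 28.45, -51.79]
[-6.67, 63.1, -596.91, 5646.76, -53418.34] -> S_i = -6.67*(-9.46)^i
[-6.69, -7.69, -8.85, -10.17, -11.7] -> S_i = -6.69*1.15^i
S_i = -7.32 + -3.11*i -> [-7.32, -10.43, -13.54, -16.65, -19.76]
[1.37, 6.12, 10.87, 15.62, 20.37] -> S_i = 1.37 + 4.75*i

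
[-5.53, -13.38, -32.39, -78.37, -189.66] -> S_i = -5.53*2.42^i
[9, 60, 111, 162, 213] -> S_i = 9 + 51*i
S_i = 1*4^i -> [1, 4, 16, 64, 256]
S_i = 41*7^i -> [41, 287, 2009, 14063, 98441]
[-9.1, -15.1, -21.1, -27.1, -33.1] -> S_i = -9.10 + -6.00*i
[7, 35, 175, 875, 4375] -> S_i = 7*5^i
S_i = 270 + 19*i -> [270, 289, 308, 327, 346]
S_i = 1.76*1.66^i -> [1.76, 2.92, 4.85, 8.05, 13.36]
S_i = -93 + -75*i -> [-93, -168, -243, -318, -393]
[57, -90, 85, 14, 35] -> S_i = Random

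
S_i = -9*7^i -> [-9, -63, -441, -3087, -21609]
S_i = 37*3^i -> [37, 111, 333, 999, 2997]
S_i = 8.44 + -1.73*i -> [8.44, 6.71, 4.98, 3.25, 1.52]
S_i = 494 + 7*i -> [494, 501, 508, 515, 522]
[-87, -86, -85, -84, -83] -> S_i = -87 + 1*i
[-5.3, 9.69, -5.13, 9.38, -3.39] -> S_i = Random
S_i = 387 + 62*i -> [387, 449, 511, 573, 635]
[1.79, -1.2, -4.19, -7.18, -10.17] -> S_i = 1.79 + -2.99*i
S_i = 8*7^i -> [8, 56, 392, 2744, 19208]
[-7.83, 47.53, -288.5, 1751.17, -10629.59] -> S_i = -7.83*(-6.07)^i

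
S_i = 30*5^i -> [30, 150, 750, 3750, 18750]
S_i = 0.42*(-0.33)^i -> [0.42, -0.14, 0.05, -0.02, 0.0]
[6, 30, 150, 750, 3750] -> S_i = 6*5^i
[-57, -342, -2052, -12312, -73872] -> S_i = -57*6^i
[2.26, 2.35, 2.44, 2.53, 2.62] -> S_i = 2.26 + 0.09*i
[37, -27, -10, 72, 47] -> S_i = Random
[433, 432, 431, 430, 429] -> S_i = 433 + -1*i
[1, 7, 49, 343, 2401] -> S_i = 1*7^i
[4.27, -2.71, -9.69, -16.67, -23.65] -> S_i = 4.27 + -6.98*i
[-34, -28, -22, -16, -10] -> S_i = -34 + 6*i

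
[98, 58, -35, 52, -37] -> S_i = Random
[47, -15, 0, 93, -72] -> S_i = Random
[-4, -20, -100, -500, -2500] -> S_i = -4*5^i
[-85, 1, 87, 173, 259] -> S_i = -85 + 86*i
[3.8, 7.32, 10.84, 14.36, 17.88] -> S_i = 3.80 + 3.52*i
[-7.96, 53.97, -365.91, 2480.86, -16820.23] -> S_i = -7.96*(-6.78)^i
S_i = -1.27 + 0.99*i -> [-1.27, -0.28, 0.71, 1.7, 2.69]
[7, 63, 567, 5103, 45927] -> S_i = 7*9^i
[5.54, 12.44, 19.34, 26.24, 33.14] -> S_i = 5.54 + 6.90*i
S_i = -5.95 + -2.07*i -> [-5.95, -8.02, -10.09, -12.16, -14.23]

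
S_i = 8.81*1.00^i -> [8.81, 8.81, 8.81, 8.81, 8.81]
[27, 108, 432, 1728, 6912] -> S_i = 27*4^i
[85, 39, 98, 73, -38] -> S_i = Random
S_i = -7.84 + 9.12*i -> [-7.84, 1.28, 10.4, 19.52, 28.64]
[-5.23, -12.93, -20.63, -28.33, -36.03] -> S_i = -5.23 + -7.70*i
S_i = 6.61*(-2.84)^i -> [6.61, -18.77, 53.31, -151.41, 430.01]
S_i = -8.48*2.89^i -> [-8.48, -24.51, -70.83, -204.69, -591.54]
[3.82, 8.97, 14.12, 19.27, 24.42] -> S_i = 3.82 + 5.15*i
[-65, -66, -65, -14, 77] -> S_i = Random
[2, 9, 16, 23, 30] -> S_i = 2 + 7*i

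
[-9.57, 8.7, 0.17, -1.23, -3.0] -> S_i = Random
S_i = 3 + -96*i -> [3, -93, -189, -285, -381]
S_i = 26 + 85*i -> [26, 111, 196, 281, 366]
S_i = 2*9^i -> [2, 18, 162, 1458, 13122]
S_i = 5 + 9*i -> [5, 14, 23, 32, 41]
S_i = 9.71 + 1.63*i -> [9.71, 11.34, 12.97, 14.6, 16.23]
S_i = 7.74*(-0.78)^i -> [7.74, -6.04, 4.71, -3.67, 2.86]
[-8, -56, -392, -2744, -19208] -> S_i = -8*7^i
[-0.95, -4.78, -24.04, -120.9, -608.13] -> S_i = -0.95*5.03^i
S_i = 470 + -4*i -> [470, 466, 462, 458, 454]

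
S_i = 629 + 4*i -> [629, 633, 637, 641, 645]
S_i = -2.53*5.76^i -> [-2.53, -14.57, -83.94, -483.49, -2784.91]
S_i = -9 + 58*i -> [-9, 49, 107, 165, 223]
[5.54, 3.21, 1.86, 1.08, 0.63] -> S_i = 5.54*0.58^i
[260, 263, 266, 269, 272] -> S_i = 260 + 3*i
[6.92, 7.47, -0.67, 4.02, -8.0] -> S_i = Random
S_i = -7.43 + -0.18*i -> [-7.43, -7.61, -7.79, -7.97, -8.15]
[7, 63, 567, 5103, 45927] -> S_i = 7*9^i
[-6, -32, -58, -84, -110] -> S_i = -6 + -26*i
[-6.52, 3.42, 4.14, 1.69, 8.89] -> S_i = Random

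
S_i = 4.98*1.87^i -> [4.98, 9.31, 17.41, 32.57, 60.9]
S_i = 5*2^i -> [5, 10, 20, 40, 80]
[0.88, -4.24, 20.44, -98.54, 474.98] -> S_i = 0.88*(-4.82)^i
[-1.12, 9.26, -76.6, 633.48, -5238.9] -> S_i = -1.12*(-8.27)^i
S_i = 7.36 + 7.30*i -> [7.36, 14.66, 21.96, 29.26, 36.56]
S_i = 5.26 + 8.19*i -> [5.26, 13.45, 21.64, 29.83, 38.02]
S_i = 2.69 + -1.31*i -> [2.69, 1.38, 0.07, -1.24, -2.55]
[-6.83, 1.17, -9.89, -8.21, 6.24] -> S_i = Random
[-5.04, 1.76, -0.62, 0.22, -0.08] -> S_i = -5.04*(-0.35)^i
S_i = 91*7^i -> [91, 637, 4459, 31213, 218491]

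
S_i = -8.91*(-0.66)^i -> [-8.91, 5.88, -3.88, 2.56, -1.69]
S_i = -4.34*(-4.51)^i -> [-4.34, 19.57, -88.28, 398.12, -1795.54]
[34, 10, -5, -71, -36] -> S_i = Random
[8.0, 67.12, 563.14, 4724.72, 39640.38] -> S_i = 8.00*8.39^i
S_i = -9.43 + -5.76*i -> [-9.43, -15.19, -20.95, -26.71, -32.47]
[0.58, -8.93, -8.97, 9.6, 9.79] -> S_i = Random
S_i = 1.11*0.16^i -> [1.11, 0.18, 0.03, 0.0, 0.0]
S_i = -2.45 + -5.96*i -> [-2.45, -8.41, -14.37, -20.33, -26.29]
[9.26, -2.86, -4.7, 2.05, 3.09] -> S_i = Random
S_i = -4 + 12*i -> [-4, 8, 20, 32, 44]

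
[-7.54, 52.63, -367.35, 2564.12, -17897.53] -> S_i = -7.54*(-6.98)^i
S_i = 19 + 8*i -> [19, 27, 35, 43, 51]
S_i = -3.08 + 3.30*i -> [-3.08, 0.22, 3.52, 6.82, 10.12]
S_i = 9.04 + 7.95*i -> [9.04, 16.99, 24.94, 32.89, 40.84]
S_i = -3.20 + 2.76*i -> [-3.2, -0.44, 2.32, 5.08, 7.84]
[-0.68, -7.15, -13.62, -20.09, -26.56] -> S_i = -0.68 + -6.47*i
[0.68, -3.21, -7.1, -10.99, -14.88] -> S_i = 0.68 + -3.89*i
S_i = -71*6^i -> [-71, -426, -2556, -15336, -92016]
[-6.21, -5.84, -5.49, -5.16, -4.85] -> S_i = -6.21*0.94^i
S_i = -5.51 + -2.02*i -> [-5.51, -7.53, -9.55, -11.57, -13.59]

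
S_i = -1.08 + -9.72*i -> [-1.08, -10.8, -20.52, -30.24, -39.96]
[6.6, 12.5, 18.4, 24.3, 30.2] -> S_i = 6.60 + 5.90*i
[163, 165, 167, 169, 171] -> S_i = 163 + 2*i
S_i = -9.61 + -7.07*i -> [-9.61, -16.68, -23.75, -30.82, -37.89]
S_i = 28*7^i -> [28, 196, 1372, 9604, 67228]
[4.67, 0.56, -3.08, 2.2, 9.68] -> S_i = Random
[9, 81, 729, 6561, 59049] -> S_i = 9*9^i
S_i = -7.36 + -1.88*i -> [-7.36, -9.24, -11.12, -13.0, -14.88]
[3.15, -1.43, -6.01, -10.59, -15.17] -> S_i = 3.15 + -4.58*i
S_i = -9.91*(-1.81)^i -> [-9.91, 17.94, -32.47, 58.76, -106.36]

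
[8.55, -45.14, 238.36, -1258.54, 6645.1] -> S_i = 8.55*(-5.28)^i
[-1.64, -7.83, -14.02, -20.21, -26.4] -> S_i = -1.64 + -6.19*i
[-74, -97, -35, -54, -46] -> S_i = Random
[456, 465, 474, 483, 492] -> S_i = 456 + 9*i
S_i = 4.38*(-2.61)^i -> [4.38, -11.43, 29.84, -77.87, 203.25]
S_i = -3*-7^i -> [-3, 21, -147, 1029, -7203]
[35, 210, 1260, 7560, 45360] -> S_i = 35*6^i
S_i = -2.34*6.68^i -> [-2.34, -15.63, -104.42, -697.5, -4659.31]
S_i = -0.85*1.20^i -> [-0.85, -1.02, -1.22, -1.47, -1.76]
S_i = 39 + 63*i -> [39, 102, 165, 228, 291]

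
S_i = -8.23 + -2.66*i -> [-8.23, -10.89, -13.55, -16.21, -18.87]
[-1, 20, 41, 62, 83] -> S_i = -1 + 21*i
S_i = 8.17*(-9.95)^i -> [8.17, -81.29, 808.85, -8048.06, 80078.21]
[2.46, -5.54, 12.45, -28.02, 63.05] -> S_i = 2.46*(-2.25)^i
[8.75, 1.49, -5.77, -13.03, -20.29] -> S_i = 8.75 + -7.26*i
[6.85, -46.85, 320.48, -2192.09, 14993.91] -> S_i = 6.85*(-6.84)^i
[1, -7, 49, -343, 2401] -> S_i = 1*-7^i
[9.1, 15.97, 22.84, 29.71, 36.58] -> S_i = 9.10 + 6.87*i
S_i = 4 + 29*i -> [4, 33, 62, 91, 120]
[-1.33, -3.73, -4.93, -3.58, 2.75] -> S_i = Random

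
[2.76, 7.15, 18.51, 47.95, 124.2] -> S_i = 2.76*2.59^i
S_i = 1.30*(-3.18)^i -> [1.3, -4.13, 13.15, -41.8, 132.94]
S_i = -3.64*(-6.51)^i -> [-3.64, 23.7, -154.26, 1004.26, -6537.71]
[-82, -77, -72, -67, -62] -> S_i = -82 + 5*i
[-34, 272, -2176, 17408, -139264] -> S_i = -34*-8^i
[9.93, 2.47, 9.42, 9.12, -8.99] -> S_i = Random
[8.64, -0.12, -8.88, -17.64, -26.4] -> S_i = 8.64 + -8.76*i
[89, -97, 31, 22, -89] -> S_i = Random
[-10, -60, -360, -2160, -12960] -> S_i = -10*6^i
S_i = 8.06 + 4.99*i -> [8.06, 13.05, 18.04, 23.03, 28.02]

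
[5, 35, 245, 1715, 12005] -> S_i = 5*7^i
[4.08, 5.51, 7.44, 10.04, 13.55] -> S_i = 4.08*1.35^i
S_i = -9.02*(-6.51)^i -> [-9.02, 58.72, -382.27, 2488.57, -16200.58]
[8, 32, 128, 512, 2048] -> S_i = 8*4^i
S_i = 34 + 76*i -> [34, 110, 186, 262, 338]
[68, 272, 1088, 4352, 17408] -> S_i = 68*4^i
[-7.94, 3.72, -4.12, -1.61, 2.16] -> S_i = Random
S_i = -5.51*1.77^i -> [-5.51, -9.75, -17.26, -30.55, -54.08]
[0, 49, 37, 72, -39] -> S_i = Random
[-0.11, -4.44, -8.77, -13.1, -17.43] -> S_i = -0.11 + -4.33*i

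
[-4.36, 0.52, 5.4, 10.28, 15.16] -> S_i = -4.36 + 4.88*i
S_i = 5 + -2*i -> [5, 3, 1, -1, -3]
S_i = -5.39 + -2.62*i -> [-5.39, -8.01, -10.63, -13.25, -15.87]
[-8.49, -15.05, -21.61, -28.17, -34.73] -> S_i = -8.49 + -6.56*i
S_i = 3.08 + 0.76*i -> [3.08, 3.84, 4.6, 5.36, 6.12]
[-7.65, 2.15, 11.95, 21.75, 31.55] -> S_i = -7.65 + 9.80*i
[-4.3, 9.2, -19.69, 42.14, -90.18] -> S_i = -4.30*(-2.14)^i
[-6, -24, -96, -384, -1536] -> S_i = -6*4^i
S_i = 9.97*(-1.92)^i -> [9.97, -19.14, 36.75, -70.57, 135.49]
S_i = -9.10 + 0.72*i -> [-9.1, -8.38, -7.66, -6.94, -6.22]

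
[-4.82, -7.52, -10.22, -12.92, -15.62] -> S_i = -4.82 + -2.70*i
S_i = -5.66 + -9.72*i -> [-5.66, -15.38, -25.1, -34.82, -44.54]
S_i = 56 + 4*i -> [56, 60, 64, 68, 72]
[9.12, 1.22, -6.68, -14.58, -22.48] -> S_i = 9.12 + -7.90*i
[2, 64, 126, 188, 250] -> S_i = 2 + 62*i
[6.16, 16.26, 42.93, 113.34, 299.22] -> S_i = 6.16*2.64^i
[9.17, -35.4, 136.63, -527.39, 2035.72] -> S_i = 9.17*(-3.86)^i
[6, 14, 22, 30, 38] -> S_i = 6 + 8*i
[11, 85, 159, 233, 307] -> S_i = 11 + 74*i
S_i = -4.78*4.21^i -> [-4.78, -20.12, -84.72, -356.68, -1501.61]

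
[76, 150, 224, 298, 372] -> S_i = 76 + 74*i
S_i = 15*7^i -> [15, 105, 735, 5145, 36015]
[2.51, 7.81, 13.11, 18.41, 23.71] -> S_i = 2.51 + 5.30*i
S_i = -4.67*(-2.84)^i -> [-4.67, 13.26, -37.67, 106.97, -303.8]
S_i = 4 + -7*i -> [4, -3, -10, -17, -24]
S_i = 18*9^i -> [18, 162, 1458, 13122, 118098]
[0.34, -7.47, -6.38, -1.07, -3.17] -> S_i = Random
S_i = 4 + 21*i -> [4, 25, 46, 67, 88]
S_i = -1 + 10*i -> [-1, 9, 19, 29, 39]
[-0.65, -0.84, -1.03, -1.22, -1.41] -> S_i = -0.65 + -0.19*i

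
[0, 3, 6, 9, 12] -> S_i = 0 + 3*i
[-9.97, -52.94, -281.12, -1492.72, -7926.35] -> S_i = -9.97*5.31^i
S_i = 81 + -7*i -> [81, 74, 67, 60, 53]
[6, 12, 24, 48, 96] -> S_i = 6*2^i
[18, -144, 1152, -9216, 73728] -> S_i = 18*-8^i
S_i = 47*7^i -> [47, 329, 2303, 16121, 112847]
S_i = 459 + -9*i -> [459, 450, 441, 432, 423]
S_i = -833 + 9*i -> [-833, -824, -815, -806, -797]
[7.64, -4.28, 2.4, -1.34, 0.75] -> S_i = 7.64*(-0.56)^i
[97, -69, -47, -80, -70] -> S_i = Random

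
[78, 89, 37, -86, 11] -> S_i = Random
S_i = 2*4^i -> [2, 8, 32, 128, 512]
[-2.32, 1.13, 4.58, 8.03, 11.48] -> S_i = -2.32 + 3.45*i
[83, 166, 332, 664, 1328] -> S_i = 83*2^i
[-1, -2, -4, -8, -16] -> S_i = -1*2^i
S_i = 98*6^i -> [98, 588, 3528, 21168, 127008]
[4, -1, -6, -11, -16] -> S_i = 4 + -5*i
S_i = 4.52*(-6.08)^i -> [4.52, -27.48, 167.09, -1015.9, 6176.65]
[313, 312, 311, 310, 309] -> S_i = 313 + -1*i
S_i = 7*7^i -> [7, 49, 343, 2401, 16807]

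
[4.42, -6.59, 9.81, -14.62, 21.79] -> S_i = 4.42*(-1.49)^i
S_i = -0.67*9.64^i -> [-0.67, -6.46, -62.26, -600.21, -5786.06]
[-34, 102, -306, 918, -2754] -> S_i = -34*-3^i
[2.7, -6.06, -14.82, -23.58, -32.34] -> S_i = 2.70 + -8.76*i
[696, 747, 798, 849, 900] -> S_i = 696 + 51*i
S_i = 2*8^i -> [2, 16, 128, 1024, 8192]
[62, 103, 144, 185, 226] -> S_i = 62 + 41*i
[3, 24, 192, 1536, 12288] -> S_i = 3*8^i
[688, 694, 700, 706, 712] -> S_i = 688 + 6*i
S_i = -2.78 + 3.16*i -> [-2.78, 0.38, 3.54, 6.7, 9.86]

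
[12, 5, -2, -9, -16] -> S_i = 12 + -7*i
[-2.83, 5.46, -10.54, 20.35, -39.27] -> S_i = -2.83*(-1.93)^i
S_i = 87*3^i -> [87, 261, 783, 2349, 7047]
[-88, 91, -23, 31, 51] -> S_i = Random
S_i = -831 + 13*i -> [-831, -818, -805, -792, -779]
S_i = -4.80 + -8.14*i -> [-4.8, -12.94, -21.08, -29.22, -37.36]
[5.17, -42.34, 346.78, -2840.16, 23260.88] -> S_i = 5.17*(-8.19)^i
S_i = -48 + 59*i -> [-48, 11, 70, 129, 188]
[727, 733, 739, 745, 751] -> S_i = 727 + 6*i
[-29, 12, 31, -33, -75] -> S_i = Random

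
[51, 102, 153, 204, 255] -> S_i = 51 + 51*i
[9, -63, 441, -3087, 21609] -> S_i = 9*-7^i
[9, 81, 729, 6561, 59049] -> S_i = 9*9^i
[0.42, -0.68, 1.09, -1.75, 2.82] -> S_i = 0.42*(-1.61)^i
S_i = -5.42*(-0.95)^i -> [-5.42, 5.15, -4.89, 4.65, -4.41]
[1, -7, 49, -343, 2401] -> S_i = 1*-7^i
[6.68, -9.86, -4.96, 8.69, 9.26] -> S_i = Random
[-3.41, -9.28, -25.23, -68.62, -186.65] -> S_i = -3.41*2.72^i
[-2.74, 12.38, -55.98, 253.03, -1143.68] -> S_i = -2.74*(-4.52)^i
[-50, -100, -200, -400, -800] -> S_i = -50*2^i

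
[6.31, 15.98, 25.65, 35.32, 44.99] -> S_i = 6.31 + 9.67*i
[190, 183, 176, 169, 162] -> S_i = 190 + -7*i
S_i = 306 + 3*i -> [306, 309, 312, 315, 318]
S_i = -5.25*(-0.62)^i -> [-5.25, 3.26, -2.02, 1.25, -0.78]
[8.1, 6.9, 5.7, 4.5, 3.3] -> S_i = 8.10 + -1.20*i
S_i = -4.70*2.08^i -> [-4.7, -9.78, -20.33, -42.29, -87.97]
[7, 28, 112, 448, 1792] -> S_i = 7*4^i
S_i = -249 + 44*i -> [-249, -205, -161, -117, -73]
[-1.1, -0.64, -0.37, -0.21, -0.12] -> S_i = -1.10*0.58^i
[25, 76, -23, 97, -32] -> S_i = Random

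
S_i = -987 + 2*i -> [-987, -985, -983, -981, -979]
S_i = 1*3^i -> [1, 3, 9, 27, 81]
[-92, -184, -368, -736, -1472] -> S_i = -92*2^i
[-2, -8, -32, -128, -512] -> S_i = -2*4^i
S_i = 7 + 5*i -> [7, 12, 17, 22, 27]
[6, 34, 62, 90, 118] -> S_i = 6 + 28*i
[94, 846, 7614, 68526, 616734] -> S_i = 94*9^i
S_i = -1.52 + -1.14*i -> [-1.52, -2.66, -3.8, -4.94, -6.08]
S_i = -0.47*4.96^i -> [-0.47, -2.33, -11.56, -57.35, -284.46]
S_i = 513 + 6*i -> [513, 519, 525, 531, 537]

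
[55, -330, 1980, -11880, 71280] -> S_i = 55*-6^i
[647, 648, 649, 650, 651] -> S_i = 647 + 1*i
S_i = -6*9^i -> [-6, -54, -486, -4374, -39366]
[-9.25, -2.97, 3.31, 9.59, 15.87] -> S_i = -9.25 + 6.28*i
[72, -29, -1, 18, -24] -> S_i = Random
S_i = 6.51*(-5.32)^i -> [6.51, -34.63, 184.25, -980.2, 5214.68]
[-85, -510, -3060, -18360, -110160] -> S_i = -85*6^i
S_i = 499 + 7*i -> [499, 506, 513, 520, 527]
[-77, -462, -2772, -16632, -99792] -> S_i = -77*6^i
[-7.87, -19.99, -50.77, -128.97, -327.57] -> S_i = -7.87*2.54^i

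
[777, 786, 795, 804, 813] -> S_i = 777 + 9*i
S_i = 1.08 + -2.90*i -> [1.08, -1.82, -4.72, -7.62, -10.52]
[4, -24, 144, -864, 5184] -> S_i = 4*-6^i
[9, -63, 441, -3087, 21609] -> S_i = 9*-7^i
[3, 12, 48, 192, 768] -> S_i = 3*4^i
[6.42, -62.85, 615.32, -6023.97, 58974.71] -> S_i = 6.42*(-9.79)^i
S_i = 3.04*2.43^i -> [3.04, 7.39, 17.95, 43.62, 106.0]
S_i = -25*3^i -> [-25, -75, -225, -675, -2025]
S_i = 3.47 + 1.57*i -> [3.47, 5.04, 6.61, 8.18, 9.75]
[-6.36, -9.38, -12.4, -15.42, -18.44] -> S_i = -6.36 + -3.02*i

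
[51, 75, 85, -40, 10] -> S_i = Random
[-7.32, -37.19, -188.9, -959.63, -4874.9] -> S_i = -7.32*5.08^i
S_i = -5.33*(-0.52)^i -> [-5.33, 2.77, -1.44, 0.75, -0.39]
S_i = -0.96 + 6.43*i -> [-0.96, 5.47, 11.9, 18.33, 24.76]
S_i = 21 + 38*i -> [21, 59, 97, 135, 173]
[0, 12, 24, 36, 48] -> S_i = 0 + 12*i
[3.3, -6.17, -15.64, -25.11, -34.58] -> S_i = 3.30 + -9.47*i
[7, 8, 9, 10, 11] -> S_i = 7 + 1*i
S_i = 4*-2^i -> [4, -8, 16, -32, 64]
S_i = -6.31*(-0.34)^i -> [-6.31, 2.15, -0.73, 0.25, -0.08]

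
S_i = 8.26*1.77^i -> [8.26, 14.62, 25.88, 45.8, 81.07]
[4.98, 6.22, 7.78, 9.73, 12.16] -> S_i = 4.98*1.25^i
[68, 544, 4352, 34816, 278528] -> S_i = 68*8^i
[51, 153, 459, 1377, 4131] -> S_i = 51*3^i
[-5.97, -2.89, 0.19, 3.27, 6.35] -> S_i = -5.97 + 3.08*i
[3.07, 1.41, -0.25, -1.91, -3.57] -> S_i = 3.07 + -1.66*i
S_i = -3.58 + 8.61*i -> [-3.58, 5.03, 13.64, 22.25, 30.86]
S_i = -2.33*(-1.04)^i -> [-2.33, 2.42, -2.52, 2.62, -2.73]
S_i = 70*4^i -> [70, 280, 1120, 4480, 17920]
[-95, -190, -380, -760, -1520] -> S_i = -95*2^i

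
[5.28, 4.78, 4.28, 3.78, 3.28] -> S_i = 5.28 + -0.50*i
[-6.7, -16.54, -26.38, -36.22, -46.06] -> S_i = -6.70 + -9.84*i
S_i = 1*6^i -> [1, 6, 36, 216, 1296]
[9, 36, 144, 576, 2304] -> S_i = 9*4^i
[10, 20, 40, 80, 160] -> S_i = 10*2^i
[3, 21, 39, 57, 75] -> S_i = 3 + 18*i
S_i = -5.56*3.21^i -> [-5.56, -17.85, -57.29, -183.9, -590.33]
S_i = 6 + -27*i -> [6, -21, -48, -75, -102]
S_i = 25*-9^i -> [25, -225, 2025, -18225, 164025]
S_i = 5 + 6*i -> [5, 11, 17, 23, 29]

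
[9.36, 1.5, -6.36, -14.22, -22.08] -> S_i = 9.36 + -7.86*i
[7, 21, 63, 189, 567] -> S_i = 7*3^i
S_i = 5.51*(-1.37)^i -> [5.51, -7.55, 10.34, -14.17, 19.41]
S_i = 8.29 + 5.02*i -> [8.29, 13.31, 18.33, 23.35, 28.37]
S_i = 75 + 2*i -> [75, 77, 79, 81, 83]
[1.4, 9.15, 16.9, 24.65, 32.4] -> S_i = 1.40 + 7.75*i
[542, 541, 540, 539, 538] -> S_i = 542 + -1*i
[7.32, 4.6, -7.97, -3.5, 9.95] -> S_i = Random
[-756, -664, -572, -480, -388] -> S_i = -756 + 92*i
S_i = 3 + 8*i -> [3, 11, 19, 27, 35]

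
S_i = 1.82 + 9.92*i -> [1.82, 11.74, 21.66, 31.58, 41.5]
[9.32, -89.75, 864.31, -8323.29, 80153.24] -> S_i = 9.32*(-9.63)^i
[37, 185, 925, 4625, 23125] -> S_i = 37*5^i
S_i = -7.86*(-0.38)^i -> [-7.86, 2.99, -1.13, 0.43, -0.16]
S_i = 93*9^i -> [93, 837, 7533, 67797, 610173]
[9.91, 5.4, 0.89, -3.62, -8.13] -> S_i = 9.91 + -4.51*i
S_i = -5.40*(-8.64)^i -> [-5.4, 46.66, -403.11, 3482.85, -30091.84]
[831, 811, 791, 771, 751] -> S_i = 831 + -20*i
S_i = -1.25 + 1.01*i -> [-1.25, -0.24, 0.77, 1.78, 2.79]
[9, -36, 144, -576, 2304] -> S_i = 9*-4^i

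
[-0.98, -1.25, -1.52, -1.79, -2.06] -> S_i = -0.98 + -0.27*i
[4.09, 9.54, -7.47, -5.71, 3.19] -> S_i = Random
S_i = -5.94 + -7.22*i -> [-5.94, -13.16, -20.38, -27.6, -34.82]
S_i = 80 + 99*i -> [80, 179, 278, 377, 476]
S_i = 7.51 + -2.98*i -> [7.51, 4.53, 1.55, -1.43, -4.41]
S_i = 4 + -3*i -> [4, 1, -2, -5, -8]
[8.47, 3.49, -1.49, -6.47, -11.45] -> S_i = 8.47 + -4.98*i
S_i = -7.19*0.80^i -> [-7.19, -5.75, -4.6, -3.68, -2.95]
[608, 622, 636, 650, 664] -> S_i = 608 + 14*i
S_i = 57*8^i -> [57, 456, 3648, 29184, 233472]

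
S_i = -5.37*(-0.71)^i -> [-5.37, 3.81, -2.71, 1.92, -1.36]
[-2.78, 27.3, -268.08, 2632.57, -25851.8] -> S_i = -2.78*(-9.82)^i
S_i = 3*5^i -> [3, 15, 75, 375, 1875]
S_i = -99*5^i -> [-99, -495, -2475, -12375, -61875]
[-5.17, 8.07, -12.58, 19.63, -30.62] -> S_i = -5.17*(-1.56)^i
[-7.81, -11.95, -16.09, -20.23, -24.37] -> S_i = -7.81 + -4.14*i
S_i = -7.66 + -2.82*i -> [-7.66, -10.48, -13.3, -16.12, -18.94]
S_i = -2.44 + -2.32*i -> [-2.44, -4.76, -7.08, -9.4, -11.72]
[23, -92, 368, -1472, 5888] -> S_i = 23*-4^i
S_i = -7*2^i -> [-7, -14, -28, -56, -112]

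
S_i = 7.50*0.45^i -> [7.5, 3.38, 1.52, 0.68, 0.31]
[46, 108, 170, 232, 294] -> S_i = 46 + 62*i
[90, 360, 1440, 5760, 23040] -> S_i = 90*4^i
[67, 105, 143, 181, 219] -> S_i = 67 + 38*i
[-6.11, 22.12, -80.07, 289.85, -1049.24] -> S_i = -6.11*(-3.62)^i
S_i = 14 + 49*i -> [14, 63, 112, 161, 210]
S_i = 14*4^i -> [14, 56, 224, 896, 3584]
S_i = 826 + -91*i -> [826, 735, 644, 553, 462]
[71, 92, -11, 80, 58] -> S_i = Random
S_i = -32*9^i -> [-32, -288, -2592, -23328, -209952]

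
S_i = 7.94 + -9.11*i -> [7.94, -1.17, -10.28, -19.39, -28.5]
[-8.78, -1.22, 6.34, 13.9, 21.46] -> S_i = -8.78 + 7.56*i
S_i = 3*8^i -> [3, 24, 192, 1536, 12288]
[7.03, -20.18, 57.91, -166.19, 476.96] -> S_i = 7.03*(-2.87)^i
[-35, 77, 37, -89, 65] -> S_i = Random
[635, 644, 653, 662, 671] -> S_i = 635 + 9*i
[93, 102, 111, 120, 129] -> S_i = 93 + 9*i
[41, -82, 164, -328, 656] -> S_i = 41*-2^i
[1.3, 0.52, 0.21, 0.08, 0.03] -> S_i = 1.30*0.40^i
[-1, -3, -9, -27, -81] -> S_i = -1*3^i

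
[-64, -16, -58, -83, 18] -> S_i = Random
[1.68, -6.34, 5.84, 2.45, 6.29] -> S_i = Random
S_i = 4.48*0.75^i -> [4.48, 3.36, 2.52, 1.89, 1.42]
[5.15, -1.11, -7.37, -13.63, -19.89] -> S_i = 5.15 + -6.26*i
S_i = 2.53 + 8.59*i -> [2.53, 11.12, 19.71, 28.3, 36.89]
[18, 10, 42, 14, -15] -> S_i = Random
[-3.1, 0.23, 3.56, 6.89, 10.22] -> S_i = -3.10 + 3.33*i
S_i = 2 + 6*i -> [2, 8, 14, 20, 26]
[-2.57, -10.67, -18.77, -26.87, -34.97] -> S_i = -2.57 + -8.10*i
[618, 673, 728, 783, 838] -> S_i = 618 + 55*i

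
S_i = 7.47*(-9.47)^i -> [7.47, -70.74, 669.92, -6344.11, 60078.7]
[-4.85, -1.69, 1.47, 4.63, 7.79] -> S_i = -4.85 + 3.16*i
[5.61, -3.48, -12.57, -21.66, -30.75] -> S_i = 5.61 + -9.09*i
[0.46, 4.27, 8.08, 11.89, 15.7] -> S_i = 0.46 + 3.81*i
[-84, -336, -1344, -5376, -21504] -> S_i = -84*4^i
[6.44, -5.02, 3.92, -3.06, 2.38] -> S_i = 6.44*(-0.78)^i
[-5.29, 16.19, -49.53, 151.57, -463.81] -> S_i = -5.29*(-3.06)^i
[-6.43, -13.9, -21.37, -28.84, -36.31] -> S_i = -6.43 + -7.47*i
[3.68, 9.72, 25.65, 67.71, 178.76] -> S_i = 3.68*2.64^i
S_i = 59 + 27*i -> [59, 86, 113, 140, 167]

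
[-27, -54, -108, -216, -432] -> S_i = -27*2^i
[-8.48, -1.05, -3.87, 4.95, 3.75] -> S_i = Random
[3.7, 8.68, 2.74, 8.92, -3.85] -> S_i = Random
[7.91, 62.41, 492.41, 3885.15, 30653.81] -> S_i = 7.91*7.89^i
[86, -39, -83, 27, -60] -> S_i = Random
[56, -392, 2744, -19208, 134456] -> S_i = 56*-7^i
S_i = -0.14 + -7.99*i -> [-0.14, -8.13, -16.12, -24.11, -32.1]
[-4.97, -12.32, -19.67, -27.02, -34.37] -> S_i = -4.97 + -7.35*i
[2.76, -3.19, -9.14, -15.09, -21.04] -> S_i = 2.76 + -5.95*i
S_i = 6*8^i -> [6, 48, 384, 3072, 24576]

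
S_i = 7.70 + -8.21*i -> [7.7, -0.51, -8.72, -16.93, -25.14]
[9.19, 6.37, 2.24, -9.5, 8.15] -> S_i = Random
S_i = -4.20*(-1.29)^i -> [-4.2, 5.42, -6.99, 9.02, -11.63]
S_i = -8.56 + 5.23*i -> [-8.56, -3.33, 1.9, 7.13, 12.36]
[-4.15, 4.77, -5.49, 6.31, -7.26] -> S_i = -4.15*(-1.15)^i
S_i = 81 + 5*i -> [81, 86, 91, 96, 101]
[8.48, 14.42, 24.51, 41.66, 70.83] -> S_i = 8.48*1.70^i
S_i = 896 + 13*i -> [896, 909, 922, 935, 948]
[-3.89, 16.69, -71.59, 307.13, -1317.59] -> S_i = -3.89*(-4.29)^i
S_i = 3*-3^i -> [3, -9, 27, -81, 243]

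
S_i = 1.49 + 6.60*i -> [1.49, 8.09, 14.69, 21.29, 27.89]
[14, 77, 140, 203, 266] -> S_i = 14 + 63*i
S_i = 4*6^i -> [4, 24, 144, 864, 5184]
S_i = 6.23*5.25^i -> [6.23, 32.71, 171.71, 901.5, 4732.88]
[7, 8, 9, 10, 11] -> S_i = 7 + 1*i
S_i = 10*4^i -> [10, 40, 160, 640, 2560]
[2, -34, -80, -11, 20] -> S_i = Random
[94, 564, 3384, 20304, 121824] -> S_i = 94*6^i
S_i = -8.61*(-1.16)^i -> [-8.61, 9.99, -11.59, 13.44, -15.59]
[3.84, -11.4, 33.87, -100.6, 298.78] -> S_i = 3.84*(-2.97)^i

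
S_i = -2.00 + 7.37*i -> [-2.0, 5.37, 12.74, 20.11, 27.48]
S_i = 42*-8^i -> [42, -336, 2688, -21504, 172032]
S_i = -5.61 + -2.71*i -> [-5.61, -8.32, -11.03, -13.74, -16.45]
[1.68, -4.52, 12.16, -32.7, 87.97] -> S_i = 1.68*(-2.69)^i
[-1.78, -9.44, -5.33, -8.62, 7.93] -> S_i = Random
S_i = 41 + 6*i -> [41, 47, 53, 59, 65]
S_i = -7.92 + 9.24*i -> [-7.92, 1.32, 10.56, 19.8, 29.04]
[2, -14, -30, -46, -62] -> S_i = 2 + -16*i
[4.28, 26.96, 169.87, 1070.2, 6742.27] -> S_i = 4.28*6.30^i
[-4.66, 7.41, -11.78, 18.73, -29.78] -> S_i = -4.66*(-1.59)^i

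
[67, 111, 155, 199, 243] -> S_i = 67 + 44*i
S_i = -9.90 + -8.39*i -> [-9.9, -18.29, -26.68, -35.07, -43.46]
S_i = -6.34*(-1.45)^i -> [-6.34, 9.19, -13.33, 19.33, -28.03]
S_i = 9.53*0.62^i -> [9.53, 5.91, 3.66, 2.27, 1.41]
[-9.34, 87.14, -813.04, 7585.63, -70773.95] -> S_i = -9.34*(-9.33)^i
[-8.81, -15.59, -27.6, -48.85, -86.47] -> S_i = -8.81*1.77^i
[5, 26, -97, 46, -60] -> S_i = Random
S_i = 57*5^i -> [57, 285, 1425, 7125, 35625]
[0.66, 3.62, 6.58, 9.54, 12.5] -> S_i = 0.66 + 2.96*i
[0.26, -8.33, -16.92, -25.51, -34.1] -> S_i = 0.26 + -8.59*i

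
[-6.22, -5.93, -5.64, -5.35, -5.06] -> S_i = -6.22 + 0.29*i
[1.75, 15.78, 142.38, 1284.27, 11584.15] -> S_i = 1.75*9.02^i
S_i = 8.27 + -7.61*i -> [8.27, 0.66, -6.95, -14.56, -22.17]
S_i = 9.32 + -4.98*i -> [9.32, 4.34, -0.64, -5.62, -10.6]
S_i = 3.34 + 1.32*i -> [3.34, 4.66, 5.98, 7.3, 8.62]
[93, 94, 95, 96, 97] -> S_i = 93 + 1*i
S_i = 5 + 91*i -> [5, 96, 187, 278, 369]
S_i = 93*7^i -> [93, 651, 4557, 31899, 223293]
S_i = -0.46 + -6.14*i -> [-0.46, -6.6, -12.74, -18.88, -25.02]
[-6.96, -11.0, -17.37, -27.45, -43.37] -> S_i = -6.96*1.58^i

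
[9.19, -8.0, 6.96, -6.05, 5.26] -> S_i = 9.19*(-0.87)^i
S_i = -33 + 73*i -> [-33, 40, 113, 186, 259]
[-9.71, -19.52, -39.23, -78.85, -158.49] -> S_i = -9.71*2.01^i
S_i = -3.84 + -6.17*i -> [-3.84, -10.01, -16.18, -22.35, -28.52]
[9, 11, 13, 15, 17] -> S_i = 9 + 2*i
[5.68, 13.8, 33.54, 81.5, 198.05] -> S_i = 5.68*2.43^i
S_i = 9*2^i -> [9, 18, 36, 72, 144]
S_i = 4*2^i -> [4, 8, 16, 32, 64]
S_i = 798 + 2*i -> [798, 800, 802, 804, 806]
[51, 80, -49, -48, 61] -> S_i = Random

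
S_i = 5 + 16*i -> [5, 21, 37, 53, 69]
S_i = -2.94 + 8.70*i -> [-2.94, 5.76, 14.46, 23.16, 31.86]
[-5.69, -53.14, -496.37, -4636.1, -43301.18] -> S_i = -5.69*9.34^i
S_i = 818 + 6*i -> [818, 824, 830, 836, 842]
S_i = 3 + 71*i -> [3, 74, 145, 216, 287]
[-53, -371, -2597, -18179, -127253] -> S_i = -53*7^i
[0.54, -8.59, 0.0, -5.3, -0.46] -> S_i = Random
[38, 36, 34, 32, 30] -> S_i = 38 + -2*i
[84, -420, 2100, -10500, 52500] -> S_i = 84*-5^i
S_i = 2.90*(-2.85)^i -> [2.9, -8.26, 23.56, -67.13, 191.33]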